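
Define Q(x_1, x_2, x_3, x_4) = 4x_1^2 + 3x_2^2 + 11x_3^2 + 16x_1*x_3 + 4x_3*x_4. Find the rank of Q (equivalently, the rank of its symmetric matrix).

The associated matrix is A = [[4, 0, 8, 0], [0, 3, 0, 0], [8, 0, 11, 2], [0, 0, 2, 0]].
Symmetric row and column elimination reduces A to a congruent diagonal form with pivots 4, 3, -5, 4/5.
Counting signs: 3 positive, 1 negative.
The rank is the number of nonzero pivots: 4.

4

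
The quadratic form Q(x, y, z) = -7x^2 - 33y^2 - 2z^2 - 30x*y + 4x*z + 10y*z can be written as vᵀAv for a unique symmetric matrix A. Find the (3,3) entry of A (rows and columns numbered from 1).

The coefficient of z^2 in Q is -2, and that is exactly A[3,3].

-2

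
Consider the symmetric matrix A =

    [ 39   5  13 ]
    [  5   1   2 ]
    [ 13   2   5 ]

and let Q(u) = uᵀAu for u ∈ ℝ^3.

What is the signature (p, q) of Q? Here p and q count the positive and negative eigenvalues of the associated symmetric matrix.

(3, 0)

Congruent diagonalization of A (simultaneous row and column reduction) yields pivots 39, 14/39, 5/14.
So there are 3 positive pivots.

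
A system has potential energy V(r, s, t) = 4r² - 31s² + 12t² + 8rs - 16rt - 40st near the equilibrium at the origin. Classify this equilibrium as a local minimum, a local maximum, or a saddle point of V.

saddle point

The Hessian at the origin is H = [[8, 8, -16], [8, -62, -40], [-16, -40, 24]].
Symmetric row and column elimination reduces H to a congruent diagonal form with pivots 8, -70, 8/35.
That gives 2 positive, 1 negative pivots.
H is indefinite, so the origin is a saddle point.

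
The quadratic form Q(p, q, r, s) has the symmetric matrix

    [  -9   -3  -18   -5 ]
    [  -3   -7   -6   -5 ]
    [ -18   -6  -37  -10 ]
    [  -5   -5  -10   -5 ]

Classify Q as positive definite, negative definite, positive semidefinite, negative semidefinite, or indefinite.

negative definite

Row-reducing A symmetrically gives the diagonal entries -9, -6, -1, -10/27.
Counting signs: 4 negative.
Hence Q is negative definite.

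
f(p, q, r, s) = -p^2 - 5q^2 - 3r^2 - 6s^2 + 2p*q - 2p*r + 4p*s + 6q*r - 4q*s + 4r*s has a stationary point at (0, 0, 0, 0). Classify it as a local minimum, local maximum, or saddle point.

The Hessian at the origin is H = [[-2, 2, -2, 4], [2, -10, 6, -4], [-2, 6, -6, 4], [4, -4, 4, -12]].
Congruent diagonalization of H (simultaneous row and column reduction) yields pivots -2, -8, -2, -4.
So there are 4 negative pivots.
H is negative definite, so the origin is a strict local maximum.

local maximum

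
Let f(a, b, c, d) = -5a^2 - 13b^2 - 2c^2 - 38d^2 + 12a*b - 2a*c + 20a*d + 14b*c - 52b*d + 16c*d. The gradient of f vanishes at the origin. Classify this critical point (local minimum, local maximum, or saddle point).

saddle point

The Hessian at the origin is H = [[-10, 12, -2, 20], [12, -26, 14, -52], [-2, 14, -4, 16], [20, -52, 16, -76]].
Row-reducing H symmetrically gives the diagonal entries -10, -58/5, 8, -12/29.
That gives 1 positive, 3 negative pivots.
H is indefinite, so the origin is a saddle point.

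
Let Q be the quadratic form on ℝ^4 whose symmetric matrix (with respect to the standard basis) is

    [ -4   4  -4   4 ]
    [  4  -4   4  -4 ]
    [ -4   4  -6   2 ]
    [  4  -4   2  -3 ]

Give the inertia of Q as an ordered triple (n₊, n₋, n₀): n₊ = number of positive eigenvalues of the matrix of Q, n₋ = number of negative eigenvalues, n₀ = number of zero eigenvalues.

(1, 2, 1)

Symmetric row and column elimination reduces A to a congruent diagonal form with pivots -4, 0, -2, 3.
Counting signs: 1 positive, 2 negative, 1 zero.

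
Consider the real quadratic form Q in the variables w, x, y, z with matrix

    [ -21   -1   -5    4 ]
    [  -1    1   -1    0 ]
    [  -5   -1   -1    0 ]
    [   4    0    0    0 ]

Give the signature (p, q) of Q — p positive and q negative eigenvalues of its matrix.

Applying the same elementary operations to the rows and columns of A produces a congruent diagonal matrix with entries -21, 22/21, -4/11, 4.
That gives 2 positive, 2 negative pivots.

(2, 2)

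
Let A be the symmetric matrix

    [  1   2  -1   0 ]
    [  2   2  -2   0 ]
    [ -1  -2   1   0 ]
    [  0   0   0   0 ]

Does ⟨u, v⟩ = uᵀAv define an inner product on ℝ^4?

no

Applying the same elementary operations to the rows and columns of A produces a congruent diagonal matrix with entries 1, -2, 0, 0.
Counting signs: 1 positive, 1 negative, 2 zero.
Hence Q is indefinite.
⟨·,·⟩ is an inner product exactly when A is positive definite.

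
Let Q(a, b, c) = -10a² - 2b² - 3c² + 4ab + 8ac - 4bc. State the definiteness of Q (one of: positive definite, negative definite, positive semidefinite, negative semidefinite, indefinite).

negative definite

The symmetric matrix is A = [[-10, 2, 4], [2, -2, -2], [4, -2, -3]].
Symmetric row and column elimination reduces A to a congruent diagonal form with pivots -10, -8/5, -1/2.
So there are 3 negative pivots.
Hence Q is negative definite.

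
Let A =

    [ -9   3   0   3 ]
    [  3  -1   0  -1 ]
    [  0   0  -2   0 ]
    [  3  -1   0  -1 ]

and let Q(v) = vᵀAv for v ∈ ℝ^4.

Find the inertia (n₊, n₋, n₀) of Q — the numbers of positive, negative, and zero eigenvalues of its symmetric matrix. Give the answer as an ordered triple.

Congruent diagonalization of A (simultaneous row and column reduction) yields pivots -9, 0, -2, 0.
Counting signs: 2 negative, 2 zero.

(0, 2, 2)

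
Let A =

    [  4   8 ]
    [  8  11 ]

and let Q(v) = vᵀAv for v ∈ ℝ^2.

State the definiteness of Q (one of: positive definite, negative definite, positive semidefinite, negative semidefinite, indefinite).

indefinite

An LDLᵀ factorisation of A has diagonal entries 4, -5.
So there are 1 positive, 1 negative pivots.
Hence Q is indefinite.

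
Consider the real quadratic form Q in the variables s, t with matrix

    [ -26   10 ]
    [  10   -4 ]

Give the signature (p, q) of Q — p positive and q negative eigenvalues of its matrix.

Congruent diagonalization of A (simultaneous row and column reduction) yields pivots -26, -2/13.
Counting signs: 2 negative.

(0, 2)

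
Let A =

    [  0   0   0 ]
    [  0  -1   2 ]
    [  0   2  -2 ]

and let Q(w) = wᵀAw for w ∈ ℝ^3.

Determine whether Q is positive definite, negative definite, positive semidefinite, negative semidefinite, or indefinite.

indefinite

Symmetric row and column elimination reduces A to a congruent diagonal form with pivots 0, -1, 2.
So there are 1 positive, 1 negative, 1 zero pivots.
Hence Q is indefinite.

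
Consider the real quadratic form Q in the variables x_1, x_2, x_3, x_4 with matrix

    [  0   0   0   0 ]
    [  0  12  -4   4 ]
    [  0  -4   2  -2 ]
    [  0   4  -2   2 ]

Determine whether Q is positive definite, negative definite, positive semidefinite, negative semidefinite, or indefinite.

positive semidefinite

Symmetric row and column elimination reduces A to a congruent diagonal form with pivots 0, 12, 2/3, 0.
Counting signs: 2 positive, 2 zero.
Hence Q is positive semidefinite.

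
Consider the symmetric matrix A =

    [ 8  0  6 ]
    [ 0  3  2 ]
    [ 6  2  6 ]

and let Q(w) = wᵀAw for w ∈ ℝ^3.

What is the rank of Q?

3

Symmetric row and column elimination reduces A to a congruent diagonal form with pivots 8, 3, 1/6.
That gives 3 positive pivots.
The rank is the number of nonzero pivots: 3.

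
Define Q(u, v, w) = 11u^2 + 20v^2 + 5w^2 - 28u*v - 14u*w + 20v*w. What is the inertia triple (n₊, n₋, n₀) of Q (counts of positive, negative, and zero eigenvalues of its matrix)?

The associated matrix is A = [[11, -14, -7], [-14, 20, 10], [-7, 10, 5]].
Symmetric row and column elimination reduces A to a congruent diagonal form with pivots 11, 24/11, 0.
So there are 2 positive, 1 zero pivots.

(2, 0, 1)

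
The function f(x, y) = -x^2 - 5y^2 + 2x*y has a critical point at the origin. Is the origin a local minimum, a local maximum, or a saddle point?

local maximum

The Hessian at the origin is H = [[-2, 2], [2, -10]].
det H = -2·-10 − (2)² = 16 > 0 and H[1,1] = -2 < 0, so H is negative definite.
Therefore the origin is a local maximum.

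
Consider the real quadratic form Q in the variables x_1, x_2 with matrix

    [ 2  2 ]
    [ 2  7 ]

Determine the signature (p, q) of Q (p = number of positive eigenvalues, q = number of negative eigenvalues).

Row-reducing A symmetrically gives the diagonal entries 2, 5.
So there are 2 positive pivots.

(2, 0)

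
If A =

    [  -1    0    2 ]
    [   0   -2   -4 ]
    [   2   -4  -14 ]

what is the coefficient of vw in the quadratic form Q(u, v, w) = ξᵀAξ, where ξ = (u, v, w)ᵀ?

-8

The coefficient of vw is A[2,3] + A[3,2] = 2·(-4) = -8.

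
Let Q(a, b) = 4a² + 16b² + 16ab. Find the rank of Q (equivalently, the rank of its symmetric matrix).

1

The symmetric matrix is A = [[4, 8], [8, 16]].
Symmetric row and column elimination reduces A to a congruent diagonal form with pivots 4, 0.
That gives 1 positive, 1 zero pivots.
The rank is the number of nonzero pivots: 1.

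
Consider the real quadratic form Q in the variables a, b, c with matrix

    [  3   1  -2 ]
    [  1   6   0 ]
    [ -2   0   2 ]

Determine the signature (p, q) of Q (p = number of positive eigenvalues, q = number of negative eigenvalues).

(3, 0)

An LDLᵀ factorisation of A has diagonal entries 3, 17/3, 10/17.
That gives 3 positive pivots.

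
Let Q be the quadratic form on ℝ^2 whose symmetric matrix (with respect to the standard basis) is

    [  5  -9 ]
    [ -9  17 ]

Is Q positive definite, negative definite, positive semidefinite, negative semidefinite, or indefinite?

For the 2×2 matrix [[5, -9], [-9, 17]]: det = 5·17 − (-9)² = 4, trace = 22.
det > 0 so both eigenvalues share the sign of the trace; trace = 22 > 0 ⇒ both positive.

positive definite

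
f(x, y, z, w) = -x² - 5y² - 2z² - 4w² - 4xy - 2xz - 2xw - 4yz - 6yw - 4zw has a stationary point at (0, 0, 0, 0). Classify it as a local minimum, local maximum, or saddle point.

local maximum

The Hessian at the origin is H = [[-2, -4, -2, -2], [-4, -10, -4, -6], [-2, -4, -4, -4], [-2, -6, -4, -8]].
Applying the same elementary operations to the rows and columns of H produces a congruent diagonal matrix with entries -2, -2, -2, -2.
Counting signs: 4 negative.
H is negative definite, so the origin is a strict local maximum.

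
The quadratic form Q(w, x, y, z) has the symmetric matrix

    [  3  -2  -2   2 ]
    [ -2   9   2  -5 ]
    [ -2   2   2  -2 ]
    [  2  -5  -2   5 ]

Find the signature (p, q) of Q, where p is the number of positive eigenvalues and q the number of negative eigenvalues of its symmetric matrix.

Applying the same elementary operations to the rows and columns of A produces a congruent diagonal matrix with entries 3, 23/3, 14/23, 12/7.
So there are 4 positive pivots.

(4, 0)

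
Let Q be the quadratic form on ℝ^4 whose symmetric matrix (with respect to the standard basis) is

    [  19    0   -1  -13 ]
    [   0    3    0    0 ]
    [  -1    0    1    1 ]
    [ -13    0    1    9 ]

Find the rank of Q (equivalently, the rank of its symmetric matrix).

3

Row-reducing A symmetrically gives the diagonal entries 19, 3, 18/19, 0.
That gives 3 positive, 1 zero pivots.
The rank is the number of nonzero pivots: 3.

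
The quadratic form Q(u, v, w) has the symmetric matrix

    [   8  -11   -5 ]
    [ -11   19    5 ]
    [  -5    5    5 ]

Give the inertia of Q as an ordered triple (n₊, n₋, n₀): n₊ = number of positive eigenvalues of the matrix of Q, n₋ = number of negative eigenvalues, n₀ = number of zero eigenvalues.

(3, 0, 0)

Congruent diagonalization of A (simultaneous row and column reduction) yields pivots 8, 31/8, 30/31.
That gives 3 positive pivots.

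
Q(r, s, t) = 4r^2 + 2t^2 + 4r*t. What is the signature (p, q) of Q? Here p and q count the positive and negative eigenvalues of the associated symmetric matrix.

The associated matrix is A = [[4, 0, 2], [0, 0, 0], [2, 0, 2]].
Congruent diagonalization of A (simultaneous row and column reduction) yields pivots 4, 0, 1.
That gives 2 positive, 1 zero pivots.

(2, 0)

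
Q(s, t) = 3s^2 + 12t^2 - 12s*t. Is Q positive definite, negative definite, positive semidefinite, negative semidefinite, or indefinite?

positive semidefinite

The symmetric matrix of Q is [[3, -6], [-6, 12]].
For the 2×2 matrix [[3, -6], [-6, 12]]: det = 3·12 − (-6)² = 0, trace = 15.
det = 0 so one eigenvalue is zero; the form is semidefinite with the sign of the trace.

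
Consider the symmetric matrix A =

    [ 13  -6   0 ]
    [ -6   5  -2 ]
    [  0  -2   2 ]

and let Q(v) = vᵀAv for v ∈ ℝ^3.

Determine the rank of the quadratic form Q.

3

Symmetric row and column elimination reduces A to a congruent diagonal form with pivots 13, 29/13, 6/29.
Counting signs: 3 positive.
The rank is the number of nonzero pivots: 3.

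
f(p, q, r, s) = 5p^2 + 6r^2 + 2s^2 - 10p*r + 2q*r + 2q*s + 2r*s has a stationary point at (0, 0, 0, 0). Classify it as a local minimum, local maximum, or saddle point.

The Hessian at the origin is H = [[10, 0, -10, 0], [0, 0, 2, 2], [-10, 2, 12, 2], [0, 2, 2, 4]].
H is indefinite, so the origin is a saddle point.

saddle point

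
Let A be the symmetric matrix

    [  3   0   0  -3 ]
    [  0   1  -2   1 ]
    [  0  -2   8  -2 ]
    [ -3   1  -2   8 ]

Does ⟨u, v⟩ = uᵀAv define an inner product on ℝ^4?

yes

Applying the same elementary operations to the rows and columns of A produces a congruent diagonal matrix with entries 3, 1, 4, 4.
Counting signs: 4 positive.
Hence Q is positive definite.
⟨·,·⟩ is an inner product exactly when A is positive definite.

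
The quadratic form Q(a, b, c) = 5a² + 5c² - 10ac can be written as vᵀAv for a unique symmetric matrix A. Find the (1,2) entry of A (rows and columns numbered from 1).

0

The coefficient of a·b in Q is 0. For a symmetric A this equals A[1,2] + A[2,1] = 2·A[1,2].
So A[1,2] = 0/2 = 0.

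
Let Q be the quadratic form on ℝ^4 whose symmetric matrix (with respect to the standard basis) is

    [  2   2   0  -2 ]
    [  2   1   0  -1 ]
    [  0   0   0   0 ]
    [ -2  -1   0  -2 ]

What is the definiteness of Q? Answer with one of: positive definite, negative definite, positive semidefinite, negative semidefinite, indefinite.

Symmetric row and column elimination reduces A to a congruent diagonal form with pivots 2, -1, 0, -3.
Counting signs: 1 positive, 2 negative, 1 zero.
Hence Q is indefinite.

indefinite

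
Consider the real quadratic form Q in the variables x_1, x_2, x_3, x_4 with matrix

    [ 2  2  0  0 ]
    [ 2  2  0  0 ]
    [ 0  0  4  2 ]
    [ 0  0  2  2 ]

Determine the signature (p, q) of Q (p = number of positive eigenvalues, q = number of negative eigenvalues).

(3, 0)

Congruent diagonalization of A (simultaneous row and column reduction) yields pivots 2, 0, 4, 1.
Counting signs: 3 positive, 1 zero.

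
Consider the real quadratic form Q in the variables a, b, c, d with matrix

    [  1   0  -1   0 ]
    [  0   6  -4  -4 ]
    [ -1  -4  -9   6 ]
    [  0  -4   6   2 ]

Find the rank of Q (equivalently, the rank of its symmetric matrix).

Row-reducing A symmetrically gives the diagonal entries 1, 6, -38/3, 4/19.
So there are 3 positive, 1 negative pivots.
The rank is the number of nonzero pivots: 4.

4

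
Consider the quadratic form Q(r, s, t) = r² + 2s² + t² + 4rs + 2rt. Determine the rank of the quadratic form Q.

3

The symmetric matrix is A = [[1, 2, 1], [2, 2, 0], [1, 0, 1]].
Applying the same elementary operations to the rows and columns of A produces a congruent diagonal matrix with entries 1, -2, 2.
That gives 2 positive, 1 negative pivots.
The rank is the number of nonzero pivots: 3.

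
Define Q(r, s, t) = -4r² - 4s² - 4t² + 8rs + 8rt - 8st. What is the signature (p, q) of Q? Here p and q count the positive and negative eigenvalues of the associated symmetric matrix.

(0, 1)

The symmetric matrix is A = [[-4, 4, 4], [4, -4, -4], [4, -4, -4]].
Applying the same elementary operations to the rows and columns of A produces a congruent diagonal matrix with entries -4, 0, 0.
Counting signs: 1 negative, 2 zero.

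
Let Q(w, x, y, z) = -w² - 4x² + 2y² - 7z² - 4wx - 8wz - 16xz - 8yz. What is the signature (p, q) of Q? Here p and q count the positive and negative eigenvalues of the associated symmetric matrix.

Write A = [[-1, -2, 0, -4], [-2, -4, 0, -8], [0, 0, 2, -4], [-4, -8, -4, -7]].
Symmetric row and column elimination reduces A to a congruent diagonal form with pivots -1, 0, 2, 1.
Counting signs: 2 positive, 1 negative, 1 zero.

(2, 1)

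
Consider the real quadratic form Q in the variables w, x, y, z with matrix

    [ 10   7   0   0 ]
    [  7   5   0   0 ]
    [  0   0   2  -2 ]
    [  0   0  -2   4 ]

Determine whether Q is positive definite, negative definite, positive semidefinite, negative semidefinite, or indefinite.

positive definite

Applying the same elementary operations to the rows and columns of A produces a congruent diagonal matrix with entries 10, 1/10, 2, 2.
So there are 4 positive pivots.
Hence Q is positive definite.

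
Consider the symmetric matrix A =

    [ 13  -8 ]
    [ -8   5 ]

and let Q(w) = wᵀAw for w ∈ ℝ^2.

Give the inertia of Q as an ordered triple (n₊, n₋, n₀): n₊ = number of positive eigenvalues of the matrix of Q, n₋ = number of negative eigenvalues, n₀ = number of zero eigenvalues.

Symmetric row and column elimination reduces A to a congruent diagonal form with pivots 13, 1/13.
So there are 2 positive pivots.

(2, 0, 0)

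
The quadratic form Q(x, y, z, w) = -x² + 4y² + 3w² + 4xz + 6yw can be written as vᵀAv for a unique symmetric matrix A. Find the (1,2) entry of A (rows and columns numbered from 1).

The coefficient of x·y in Q is 0. For a symmetric A this equals A[1,2] + A[2,1] = 2·A[1,2].
So A[1,2] = 0/2 = 0.

0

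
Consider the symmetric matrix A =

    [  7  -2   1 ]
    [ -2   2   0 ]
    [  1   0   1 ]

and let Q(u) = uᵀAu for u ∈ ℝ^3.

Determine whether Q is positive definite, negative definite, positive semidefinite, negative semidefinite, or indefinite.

positive definite

Leading principal minors: Δ_1 = 7, Δ_2 = 10, Δ_3 = 8.
All leading principal minors are positive, so by Sylvester's criterion Q is positive definite.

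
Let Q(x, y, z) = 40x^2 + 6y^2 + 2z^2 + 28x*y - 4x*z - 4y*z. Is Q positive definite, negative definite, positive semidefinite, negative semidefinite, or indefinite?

Write A = [[40, 14, -2], [14, 6, -2], [-2, -2, 2]].
Row-reducing A symmetrically gives the diagonal entries 40, 11/10, 4/11.
That gives 3 positive pivots.
Hence Q is positive definite.

positive definite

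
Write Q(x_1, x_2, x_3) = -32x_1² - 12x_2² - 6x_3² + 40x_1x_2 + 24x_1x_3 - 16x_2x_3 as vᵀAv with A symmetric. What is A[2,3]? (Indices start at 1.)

The coefficient of x_2·x_3 in Q is -16. For a symmetric A this equals A[2,3] + A[3,2] = 2·A[2,3].
So A[2,3] = -16/2 = -8.

-8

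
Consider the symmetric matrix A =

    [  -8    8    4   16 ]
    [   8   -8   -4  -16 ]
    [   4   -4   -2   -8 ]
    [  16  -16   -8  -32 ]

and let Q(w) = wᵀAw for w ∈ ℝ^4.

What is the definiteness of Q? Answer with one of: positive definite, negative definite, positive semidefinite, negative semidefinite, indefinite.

negative semidefinite

Congruent diagonalization of A (simultaneous row and column reduction) yields pivots -8, 0, 0, 0.
That gives 1 negative, 3 zero pivots.
Hence Q is negative semidefinite.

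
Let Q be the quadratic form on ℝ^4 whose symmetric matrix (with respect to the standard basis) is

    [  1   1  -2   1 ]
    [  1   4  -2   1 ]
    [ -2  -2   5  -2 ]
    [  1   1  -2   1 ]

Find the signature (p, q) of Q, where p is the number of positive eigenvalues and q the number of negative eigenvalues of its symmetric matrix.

(3, 0)

Congruent diagonalization of A (simultaneous row and column reduction) yields pivots 1, 3, 1, 0.
So there are 3 positive, 1 zero pivots.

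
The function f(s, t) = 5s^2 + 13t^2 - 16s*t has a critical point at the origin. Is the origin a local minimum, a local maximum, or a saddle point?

local minimum

The Hessian at the origin is H = [[10, -16], [-16, 26]].
det H = 10·26 − (-16)² = 4 > 0 and H[1,1] = 10 > 0, so H is positive definite.
Therefore the origin is a local minimum.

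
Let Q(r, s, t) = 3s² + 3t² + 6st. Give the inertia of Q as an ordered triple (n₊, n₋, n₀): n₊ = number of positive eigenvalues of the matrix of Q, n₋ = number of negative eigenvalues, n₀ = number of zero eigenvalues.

(1, 0, 2)

Write A = [[0, 0, 0], [0, 3, 3], [0, 3, 3]].
Row-reducing A symmetrically gives the diagonal entries 0, 3, 0.
So there are 1 positive, 2 zero pivots.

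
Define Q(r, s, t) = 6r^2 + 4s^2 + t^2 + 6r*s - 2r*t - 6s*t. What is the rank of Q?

Write A = [[6, 3, -1], [3, 4, -3], [-1, -3, 1]].
Symmetric row and column elimination reduces A to a congruent diagonal form with pivots 6, 5/2, -5/3.
So there are 2 positive, 1 negative pivots.
The rank is the number of nonzero pivots: 3.

3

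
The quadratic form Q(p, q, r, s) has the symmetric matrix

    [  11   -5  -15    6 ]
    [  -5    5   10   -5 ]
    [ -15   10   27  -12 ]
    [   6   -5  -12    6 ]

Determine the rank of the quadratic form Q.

4

Row-reducing A symmetrically gives the diagonal entries 11, 30/11, 17/6, 6/17.
That gives 4 positive pivots.
The rank is the number of nonzero pivots: 4.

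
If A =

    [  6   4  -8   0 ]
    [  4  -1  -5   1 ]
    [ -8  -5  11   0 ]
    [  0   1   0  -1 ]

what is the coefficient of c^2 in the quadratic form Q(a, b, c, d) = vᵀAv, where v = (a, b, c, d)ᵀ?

The coefficient of c^2 is the diagonal entry A[3,3] = 11.

11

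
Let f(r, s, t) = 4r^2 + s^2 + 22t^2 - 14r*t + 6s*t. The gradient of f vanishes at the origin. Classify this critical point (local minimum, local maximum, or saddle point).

The Hessian at the origin is H = [[8, 0, -14], [0, 2, 6], [-14, 6, 44]].
Congruent diagonalization of H (simultaneous row and column reduction) yields pivots 8, 2, 3/2.
That gives 3 positive pivots.
H is positive definite, so the origin is a strict local minimum.

local minimum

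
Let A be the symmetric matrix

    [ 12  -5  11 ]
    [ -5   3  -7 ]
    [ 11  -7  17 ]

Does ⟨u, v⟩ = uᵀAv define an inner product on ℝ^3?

Leading principal minors: Δ_1 = 12, Δ_2 = 11, Δ_3 = 6.
All leading principal minors are positive, so by Sylvester's criterion Q is positive definite.
⟨·,·⟩ is an inner product exactly when A is positive definite.

yes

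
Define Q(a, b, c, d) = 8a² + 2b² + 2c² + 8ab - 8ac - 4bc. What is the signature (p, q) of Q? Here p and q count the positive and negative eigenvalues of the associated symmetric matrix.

The symmetric matrix is A = [[8, 4, -4, 0], [4, 2, -2, 0], [-4, -2, 2, 0], [0, 0, 0, 0]].
Row-reducing A symmetrically gives the diagonal entries 8, 0, 0, 0.
So there are 1 positive, 3 zero pivots.

(1, 0)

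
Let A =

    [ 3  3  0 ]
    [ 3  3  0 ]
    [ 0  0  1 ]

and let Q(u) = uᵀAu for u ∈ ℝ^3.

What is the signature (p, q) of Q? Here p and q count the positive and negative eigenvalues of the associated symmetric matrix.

(2, 0)

Applying the same elementary operations to the rows and columns of A produces a congruent diagonal matrix with entries 3, 0, 1.
That gives 2 positive, 1 zero pivots.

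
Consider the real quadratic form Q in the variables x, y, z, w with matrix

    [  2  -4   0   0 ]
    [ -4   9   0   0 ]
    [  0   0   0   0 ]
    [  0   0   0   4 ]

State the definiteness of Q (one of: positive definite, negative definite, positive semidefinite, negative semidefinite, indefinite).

Applying the same elementary operations to the rows and columns of A produces a congruent diagonal matrix with entries 2, 1, 0, 4.
Counting signs: 3 positive, 1 zero.
Hence Q is positive semidefinite.

positive semidefinite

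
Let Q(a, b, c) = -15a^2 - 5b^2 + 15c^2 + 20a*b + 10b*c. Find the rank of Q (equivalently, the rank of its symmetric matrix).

The associated matrix is A = [[-15, 10, 0], [10, -5, 5], [0, 5, 15]].
Congruent diagonalization of A (simultaneous row and column reduction) yields pivots -15, 5/3, 0.
Counting signs: 1 positive, 1 negative, 1 zero.
The rank is the number of nonzero pivots: 2.

2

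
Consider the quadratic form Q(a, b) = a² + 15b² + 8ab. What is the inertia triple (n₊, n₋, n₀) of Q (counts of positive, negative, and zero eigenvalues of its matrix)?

(1, 1, 0)

Write A = [[1, 4], [4, 15]].
An LDLᵀ factorisation of A has diagonal entries 1, -1.
That gives 1 positive, 1 negative pivots.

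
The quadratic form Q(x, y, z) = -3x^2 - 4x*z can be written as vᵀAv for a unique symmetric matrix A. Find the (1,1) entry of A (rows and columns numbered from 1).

The coefficient of x^2 in Q is -3, and that is exactly A[1,1].

-3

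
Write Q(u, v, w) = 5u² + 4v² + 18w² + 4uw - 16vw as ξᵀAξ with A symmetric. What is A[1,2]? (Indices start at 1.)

The coefficient of u·v in Q is 0. For a symmetric A this equals A[1,2] + A[2,1] = 2·A[1,2].
So A[1,2] = 0/2 = 0.

0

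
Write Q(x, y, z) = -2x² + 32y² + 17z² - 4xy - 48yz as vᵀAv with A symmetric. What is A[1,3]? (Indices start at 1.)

0

The coefficient of x·z in Q is 0. For a symmetric A this equals A[1,3] + A[3,1] = 2·A[1,3].
So A[1,3] = 0/2 = 0.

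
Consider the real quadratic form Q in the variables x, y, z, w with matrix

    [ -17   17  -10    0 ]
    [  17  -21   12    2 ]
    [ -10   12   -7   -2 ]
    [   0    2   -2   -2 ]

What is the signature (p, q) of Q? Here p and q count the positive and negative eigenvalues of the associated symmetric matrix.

(1, 3)

Congruent diagonalization of A (simultaneous row and column reduction) yields pivots -17, -4, -2/17, 15/2.
That gives 1 positive, 3 negative pivots.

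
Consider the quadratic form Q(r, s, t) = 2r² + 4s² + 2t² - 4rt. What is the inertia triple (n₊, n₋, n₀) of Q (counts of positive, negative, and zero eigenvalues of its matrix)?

(2, 0, 1)

The symmetric matrix is A = [[2, 0, -2], [0, 4, 0], [-2, 0, 2]].
Applying the same elementary operations to the rows and columns of A produces a congruent diagonal matrix with entries 2, 4, 0.
So there are 2 positive, 1 zero pivots.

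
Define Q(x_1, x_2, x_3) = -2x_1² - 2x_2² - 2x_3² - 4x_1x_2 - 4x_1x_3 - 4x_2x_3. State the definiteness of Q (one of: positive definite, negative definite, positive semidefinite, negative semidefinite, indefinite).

Write A = [[-2, -2, -2], [-2, -2, -2], [-2, -2, -2]].
Symmetric row and column elimination reduces A to a congruent diagonal form with pivots -2, 0, 0.
So there are 1 negative, 2 zero pivots.
Hence Q is negative semidefinite.

negative semidefinite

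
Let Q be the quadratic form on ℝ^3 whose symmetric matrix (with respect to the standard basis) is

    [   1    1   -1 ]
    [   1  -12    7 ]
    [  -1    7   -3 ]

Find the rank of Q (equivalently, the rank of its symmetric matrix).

3

Symmetric row and column elimination reduces A to a congruent diagonal form with pivots 1, -13, 12/13.
That gives 2 positive, 1 negative pivots.
The rank is the number of nonzero pivots: 3.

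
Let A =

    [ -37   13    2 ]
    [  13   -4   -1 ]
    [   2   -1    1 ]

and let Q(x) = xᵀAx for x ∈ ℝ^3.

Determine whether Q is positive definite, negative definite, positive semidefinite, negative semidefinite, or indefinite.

Symmetric row and column elimination reduces A to a congruent diagonal form with pivots -37, 21/37, 20/21.
That gives 2 positive, 1 negative pivots.
Hence Q is indefinite.

indefinite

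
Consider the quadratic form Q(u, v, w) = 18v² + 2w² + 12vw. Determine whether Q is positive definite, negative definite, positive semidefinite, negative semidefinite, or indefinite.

The associated matrix is A = [[0, 0, 0], [0, 18, 6], [0, 6, 2]].
Row-reducing A symmetrically gives the diagonal entries 0, 18, 0.
So there are 1 positive, 2 zero pivots.
Hence Q is positive semidefinite.

positive semidefinite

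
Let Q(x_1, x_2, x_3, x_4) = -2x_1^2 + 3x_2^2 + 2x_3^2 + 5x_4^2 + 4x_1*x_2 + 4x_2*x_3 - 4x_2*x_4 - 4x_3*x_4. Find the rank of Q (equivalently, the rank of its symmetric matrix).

4

Write A = [[-2, 2, 0, 0], [2, 3, 2, -2], [0, 2, 2, -2], [0, -2, -2, 5]].
Symmetric row and column elimination reduces A to a congruent diagonal form with pivots -2, 5, 6/5, 3.
That gives 3 positive, 1 negative pivots.
The rank is the number of nonzero pivots: 4.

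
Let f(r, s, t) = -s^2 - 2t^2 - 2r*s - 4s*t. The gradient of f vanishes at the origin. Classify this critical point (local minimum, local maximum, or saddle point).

saddle point

The Hessian at the origin is H = [[0, -2, 0], [-2, -2, -4], [0, -4, -4]].
H is indefinite, so the origin is a saddle point.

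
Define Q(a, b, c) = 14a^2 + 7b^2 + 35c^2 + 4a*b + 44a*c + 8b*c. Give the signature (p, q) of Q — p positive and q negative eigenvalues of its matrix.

(3, 0)

The associated matrix is A = [[14, 2, 22], [2, 7, 4], [22, 4, 35]].
Congruent diagonalization of A (simultaneous row and column reduction) yields pivots 14, 47/7, 15/47.
So there are 3 positive pivots.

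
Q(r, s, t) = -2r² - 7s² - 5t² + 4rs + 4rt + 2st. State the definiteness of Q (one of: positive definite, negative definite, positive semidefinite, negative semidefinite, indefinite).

The symmetric matrix of Q is A = [[-2, 2, 2], [2, -7, 1], [2, 1, -5]].
Leading principal minors: Δ_1 = -2, Δ_2 = 10, Δ_3 = -12.
The signs alternate starting with Δ_1 < 0, so by Sylvester's criterion Q is negative definite.

negative definite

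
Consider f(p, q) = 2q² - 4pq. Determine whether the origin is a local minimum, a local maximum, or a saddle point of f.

The Hessian at the origin is H = [[0, -4], [-4, 4]].
det H = 0·4 − (-4)² = -16 < 0, so H is indefinite.
Therefore the origin is a saddle point.

saddle point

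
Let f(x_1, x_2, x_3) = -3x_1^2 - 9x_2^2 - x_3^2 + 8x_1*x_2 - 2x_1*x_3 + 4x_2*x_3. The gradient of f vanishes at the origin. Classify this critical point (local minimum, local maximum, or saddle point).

local maximum

The Hessian at the origin is H = [[-6, 8, -2], [8, -18, 4], [-2, 4, -2]].
Congruent diagonalization of H (simultaneous row and column reduction) yields pivots -6, -22/3, -12/11.
Counting signs: 3 negative.
H is negative definite, so the origin is a strict local maximum.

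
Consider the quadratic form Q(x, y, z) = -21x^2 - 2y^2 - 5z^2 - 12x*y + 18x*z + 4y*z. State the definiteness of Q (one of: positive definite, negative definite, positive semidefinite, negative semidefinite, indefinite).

Write A = [[-21, -6, 9], [-6, -2, 2], [9, 2, -5]].
Symmetric row and column elimination reduces A to a congruent diagonal form with pivots -21, -2/7, 0.
That gives 2 negative, 1 zero pivots.
Hence Q is negative semidefinite.

negative semidefinite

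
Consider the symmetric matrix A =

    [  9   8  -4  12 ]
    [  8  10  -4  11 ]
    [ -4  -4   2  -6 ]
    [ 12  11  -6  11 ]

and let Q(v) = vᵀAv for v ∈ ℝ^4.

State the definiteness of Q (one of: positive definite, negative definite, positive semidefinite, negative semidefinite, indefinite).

Congruent diagonalization of A (simultaneous row and column reduction) yields pivots 9, 26/9, 2/13, -15/2.
Counting signs: 3 positive, 1 negative.
Hence Q is indefinite.

indefinite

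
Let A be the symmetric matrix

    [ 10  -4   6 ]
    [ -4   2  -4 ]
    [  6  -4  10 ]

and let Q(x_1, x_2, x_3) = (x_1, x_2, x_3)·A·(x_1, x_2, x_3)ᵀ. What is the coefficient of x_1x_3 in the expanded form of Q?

The coefficient of x_1x_3 is A[1,3] + A[3,1] = 2·6 = 12.

12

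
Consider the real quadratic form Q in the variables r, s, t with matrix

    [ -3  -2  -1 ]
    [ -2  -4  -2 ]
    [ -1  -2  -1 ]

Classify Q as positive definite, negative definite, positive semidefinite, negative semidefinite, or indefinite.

Congruent diagonalization of A (simultaneous row and column reduction) yields pivots -3, -8/3, 0.
That gives 2 negative, 1 zero pivots.
Hence Q is negative semidefinite.

negative semidefinite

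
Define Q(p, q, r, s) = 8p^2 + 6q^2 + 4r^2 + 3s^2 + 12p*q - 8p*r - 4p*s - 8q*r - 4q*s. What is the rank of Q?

4

The symmetric matrix is A = [[8, 6, -4, -2], [6, 6, -4, -2], [-4, -4, 4, 0], [-2, -2, 0, 3]].
Congruent diagonalization of A (simultaneous row and column reduction) yields pivots 8, 3/2, 4/3, 1.
That gives 4 positive pivots.
The rank is the number of nonzero pivots: 4.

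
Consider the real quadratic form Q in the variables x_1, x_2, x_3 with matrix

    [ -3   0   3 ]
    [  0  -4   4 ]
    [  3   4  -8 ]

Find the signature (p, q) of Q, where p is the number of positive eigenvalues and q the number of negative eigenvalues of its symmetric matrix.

(0, 3)

Row-reducing A symmetrically gives the diagonal entries -3, -4, -1.
Counting signs: 3 negative.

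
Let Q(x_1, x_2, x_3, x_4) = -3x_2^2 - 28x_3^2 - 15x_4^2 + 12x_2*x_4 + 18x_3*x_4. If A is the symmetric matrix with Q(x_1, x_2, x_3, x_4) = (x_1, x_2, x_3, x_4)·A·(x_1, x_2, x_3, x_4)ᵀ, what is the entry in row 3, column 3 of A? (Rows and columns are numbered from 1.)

The coefficient of x_3^2 in Q is -28, and that is exactly A[3,3].

-28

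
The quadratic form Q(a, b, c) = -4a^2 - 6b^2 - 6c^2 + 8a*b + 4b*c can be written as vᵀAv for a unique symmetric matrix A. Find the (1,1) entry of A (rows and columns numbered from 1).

The coefficient of a^2 in Q is -4, and that is exactly A[1,1].

-4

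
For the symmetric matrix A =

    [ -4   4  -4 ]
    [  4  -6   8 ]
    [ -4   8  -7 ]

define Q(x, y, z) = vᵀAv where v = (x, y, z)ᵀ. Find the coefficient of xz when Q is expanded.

-8

The coefficient of xz is A[1,3] + A[3,1] = 2·(-4) = -8.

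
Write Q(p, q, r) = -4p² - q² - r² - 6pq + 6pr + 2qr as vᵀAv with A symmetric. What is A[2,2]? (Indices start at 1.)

-1

The coefficient of q² in Q is -1, and that is exactly A[2,2].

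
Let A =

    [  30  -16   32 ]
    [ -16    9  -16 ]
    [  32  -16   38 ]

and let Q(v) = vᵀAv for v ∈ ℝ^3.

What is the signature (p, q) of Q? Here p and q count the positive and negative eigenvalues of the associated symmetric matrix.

(3, 0)

Symmetric row and column elimination reduces A to a congruent diagonal form with pivots 30, 7/15, 10/7.
That gives 3 positive pivots.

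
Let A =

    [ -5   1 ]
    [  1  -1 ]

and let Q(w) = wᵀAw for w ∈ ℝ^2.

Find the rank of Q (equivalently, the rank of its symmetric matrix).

Symmetric row and column elimination reduces A to a congruent diagonal form with pivots -5, -4/5.
Counting signs: 2 negative.
The rank is the number of nonzero pivots: 2.

2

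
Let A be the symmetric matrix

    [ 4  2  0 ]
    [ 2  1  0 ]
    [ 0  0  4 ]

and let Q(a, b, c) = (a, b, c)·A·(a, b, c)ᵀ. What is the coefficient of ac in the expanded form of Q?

The coefficient of ac is A[1,3] + A[3,1] = 2·0 = 0.

0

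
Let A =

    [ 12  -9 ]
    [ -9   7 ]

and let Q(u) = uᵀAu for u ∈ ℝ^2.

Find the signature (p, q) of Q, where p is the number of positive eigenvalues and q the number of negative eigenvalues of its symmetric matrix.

Row-reducing A symmetrically gives the diagonal entries 12, 1/4.
That gives 2 positive pivots.

(2, 0)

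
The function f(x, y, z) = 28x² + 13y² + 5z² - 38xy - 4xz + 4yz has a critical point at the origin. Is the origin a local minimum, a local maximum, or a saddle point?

local minimum

The Hessian at the origin is H = [[56, -38, -4], [-38, 26, 4], [-4, 4, 10]].
Congruent diagonalization of H (simultaneous row and column reduction) yields pivots 56, 3/14, 2.
Counting signs: 3 positive.
H is positive definite, so the origin is a strict local minimum.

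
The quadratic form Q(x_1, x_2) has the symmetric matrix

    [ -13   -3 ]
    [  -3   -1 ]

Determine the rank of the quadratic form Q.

2

Congruent diagonalization of A (simultaneous row and column reduction) yields pivots -13, -4/13.
That gives 2 negative pivots.
The rank is the number of nonzero pivots: 2.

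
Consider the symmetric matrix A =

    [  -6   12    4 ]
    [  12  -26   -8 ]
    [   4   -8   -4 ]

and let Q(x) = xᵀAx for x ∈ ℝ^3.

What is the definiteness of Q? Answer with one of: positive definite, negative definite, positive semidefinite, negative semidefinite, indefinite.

Row-reducing A symmetrically gives the diagonal entries -6, -2, -4/3.
Counting signs: 3 negative.
Hence Q is negative definite.

negative definite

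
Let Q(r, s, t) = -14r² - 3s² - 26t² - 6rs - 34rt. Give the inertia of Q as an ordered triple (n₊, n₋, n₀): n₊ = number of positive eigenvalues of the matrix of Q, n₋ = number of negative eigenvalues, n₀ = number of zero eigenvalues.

(1, 2, 0)

The associated matrix is A = [[-14, -3, -17], [-3, -3, 0], [-17, 0, -26]].
Congruent diagonalization of A (simultaneous row and column reduction) yields pivots -14, -33/14, 3/11.
Counting signs: 1 positive, 2 negative.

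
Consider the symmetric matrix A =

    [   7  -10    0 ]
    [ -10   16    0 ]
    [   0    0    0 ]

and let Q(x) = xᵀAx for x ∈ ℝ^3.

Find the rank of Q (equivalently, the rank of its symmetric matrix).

Congruent diagonalization of A (simultaneous row and column reduction) yields pivots 7, 12/7, 0.
Counting signs: 2 positive, 1 zero.
The rank is the number of nonzero pivots: 2.

2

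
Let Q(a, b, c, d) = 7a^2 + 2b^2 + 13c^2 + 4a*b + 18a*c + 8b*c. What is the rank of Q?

2

The associated matrix is A = [[7, 2, 9, 0], [2, 2, 4, 0], [9, 4, 13, 0], [0, 0, 0, 0]].
Applying the same elementary operations to the rows and columns of A produces a congruent diagonal matrix with entries 7, 10/7, 0, 0.
Counting signs: 2 positive, 2 zero.
The rank is the number of nonzero pivots: 2.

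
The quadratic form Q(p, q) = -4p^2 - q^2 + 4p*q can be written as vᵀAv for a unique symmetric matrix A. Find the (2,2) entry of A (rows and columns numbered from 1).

-1

The coefficient of q^2 in Q is -1, and that is exactly A[2,2].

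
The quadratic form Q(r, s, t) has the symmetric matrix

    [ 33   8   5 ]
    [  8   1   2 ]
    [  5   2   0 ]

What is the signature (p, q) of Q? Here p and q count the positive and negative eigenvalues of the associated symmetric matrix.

(1, 2)

Applying the same elementary operations to the rows and columns of A produces a congruent diagonal matrix with entries 33, -31/33, -3/31.
So there are 1 positive, 2 negative pivots.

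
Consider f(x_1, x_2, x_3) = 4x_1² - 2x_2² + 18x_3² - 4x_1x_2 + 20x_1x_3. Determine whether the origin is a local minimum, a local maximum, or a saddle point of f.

saddle point

The Hessian at the origin is H = [[8, -4, 20], [-4, -4, 0], [20, 0, 36]].
Congruent diagonalization of H (simultaneous row and column reduction) yields pivots 8, -6, 8/3.
So there are 2 positive, 1 negative pivots.
H is indefinite, so the origin is a saddle point.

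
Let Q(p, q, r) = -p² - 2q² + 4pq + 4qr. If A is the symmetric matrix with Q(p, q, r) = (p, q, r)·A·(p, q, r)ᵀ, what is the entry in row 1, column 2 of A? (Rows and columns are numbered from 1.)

2

The coefficient of p·q in Q is 4. For a symmetric A this equals A[1,2] + A[2,1] = 2·A[1,2].
So A[1,2] = 4/2 = 2.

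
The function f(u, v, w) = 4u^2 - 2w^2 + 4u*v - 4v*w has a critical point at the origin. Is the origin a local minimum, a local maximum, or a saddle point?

saddle point

The Hessian at the origin is H = [[8, 4, 0], [4, 0, -4], [0, -4, -4]].
Row-reducing H symmetrically gives the diagonal entries 8, -2, 4.
Counting signs: 2 positive, 1 negative.
H is indefinite, so the origin is a saddle point.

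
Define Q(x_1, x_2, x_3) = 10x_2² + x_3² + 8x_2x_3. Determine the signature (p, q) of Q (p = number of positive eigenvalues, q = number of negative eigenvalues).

The associated matrix is A = [[0, 0, 0], [0, 10, 4], [0, 4, 1]].
Row-reducing A symmetrically gives the diagonal entries 0, 10, -3/5.
That gives 1 positive, 1 negative, 1 zero pivots.

(1, 1)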